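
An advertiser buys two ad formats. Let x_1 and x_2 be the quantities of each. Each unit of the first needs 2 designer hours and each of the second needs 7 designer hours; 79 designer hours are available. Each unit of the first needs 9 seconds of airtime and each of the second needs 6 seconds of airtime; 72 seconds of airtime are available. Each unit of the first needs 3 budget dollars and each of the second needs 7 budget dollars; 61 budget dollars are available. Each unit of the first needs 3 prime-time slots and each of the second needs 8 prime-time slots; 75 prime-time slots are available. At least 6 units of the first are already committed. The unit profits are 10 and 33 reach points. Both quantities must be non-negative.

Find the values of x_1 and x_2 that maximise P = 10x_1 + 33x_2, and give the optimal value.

Corner points and P = 10x_1 + 33x_2:
  (8, 0) → P = 80
  (6, 0) → P = 60
  (6, 3) → P = 159

The binding constraints are 9x_1 + 6x_2 = 72 and x_1 = 6.
Solving simultaneously gives x_1 = 6, x_2 = 3.

x_1 = 6, x_2 = 3, maximum P = 159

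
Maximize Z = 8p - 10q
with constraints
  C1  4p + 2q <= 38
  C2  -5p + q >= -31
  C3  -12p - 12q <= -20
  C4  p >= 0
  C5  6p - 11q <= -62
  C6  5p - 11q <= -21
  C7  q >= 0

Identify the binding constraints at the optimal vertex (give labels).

C1 and C5

Vertices and Z = 8p - 10q:
  (0, 19) → Z = -190
  (21/4, 17/2) → Z = -43
  (0, 62/11) → Z = -620/11

The maximum is at (21/4, 17/2). Substituting into each constraint, equality holds for C1 and C5; the remaining constraints have slack.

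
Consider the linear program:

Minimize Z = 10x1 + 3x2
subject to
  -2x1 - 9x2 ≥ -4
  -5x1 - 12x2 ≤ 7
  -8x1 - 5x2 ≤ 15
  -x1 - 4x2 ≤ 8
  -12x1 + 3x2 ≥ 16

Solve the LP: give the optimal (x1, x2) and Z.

Vertices and Z = 10x1 + 3x2:
  (-5/2, 1) → Z = -22
  (-22/19, 40/57) → Z = -180/19
  (-145/71, 19/71) → Z = -1393/71
  (-71/53, -4/159) → Z = -714/53

The optimum lies where -2x1 - 9x2 = -4 and -8x1 - 5x2 = 15.
Solving simultaneously gives x1 = -5/2, x2 = 1.

x1 = -5/2, x2 = 1, minimum Z = -22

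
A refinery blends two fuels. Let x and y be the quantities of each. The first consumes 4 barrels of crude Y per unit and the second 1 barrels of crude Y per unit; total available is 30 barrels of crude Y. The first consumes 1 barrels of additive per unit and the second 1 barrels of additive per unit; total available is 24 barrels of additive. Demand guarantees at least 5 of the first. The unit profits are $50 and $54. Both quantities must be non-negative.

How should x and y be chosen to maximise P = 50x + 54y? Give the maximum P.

x = 5, y = 10, maximum P = 790

Corner points and P = 50x + 54y:
  (15/2, 0) → P = 375
  (5, 0) → P = 250
  (5, 10) → P = 790

The optimum lies where 4x + y = 30 and x = 5.
Solving simultaneously gives x = 5, y = 10.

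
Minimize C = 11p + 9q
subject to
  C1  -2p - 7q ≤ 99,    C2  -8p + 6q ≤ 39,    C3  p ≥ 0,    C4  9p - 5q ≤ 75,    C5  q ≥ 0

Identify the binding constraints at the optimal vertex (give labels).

Vertices and C = 11p + 9q:
  (0, 13/2) → C = 117/2
  (645/14, 951/14) → C = 7827/7
  (0, 0) → C = 0
  (25/3, 0) → C = 275/3

The minimum is at (0, 0). Substituting into each constraint, equality holds for C3 and C5; the remaining constraints have slack.

C3 and C5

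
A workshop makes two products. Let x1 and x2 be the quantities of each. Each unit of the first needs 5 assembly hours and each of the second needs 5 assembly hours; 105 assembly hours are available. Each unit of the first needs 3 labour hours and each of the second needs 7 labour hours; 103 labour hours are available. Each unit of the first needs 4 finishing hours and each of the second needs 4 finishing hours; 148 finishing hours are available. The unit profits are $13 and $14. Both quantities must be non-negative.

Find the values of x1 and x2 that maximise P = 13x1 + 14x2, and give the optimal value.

Vertices and P = 13x1 + 14x2:
  (0, 0) → P = 0
  (0, 103/7) → P = 206
  (21, 0) → P = 273
  (11, 10) → P = 283

x1 = 11, x2 = 10, maximum P = 283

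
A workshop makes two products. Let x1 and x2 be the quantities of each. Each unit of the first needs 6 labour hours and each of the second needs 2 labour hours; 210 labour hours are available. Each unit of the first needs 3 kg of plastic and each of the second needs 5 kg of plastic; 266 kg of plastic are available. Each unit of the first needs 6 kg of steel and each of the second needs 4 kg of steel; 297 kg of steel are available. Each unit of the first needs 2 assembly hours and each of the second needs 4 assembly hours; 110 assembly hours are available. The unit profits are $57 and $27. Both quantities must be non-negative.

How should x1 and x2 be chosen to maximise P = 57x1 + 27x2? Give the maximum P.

x1 = 31, x2 = 12, maximum P = 2091

Extreme points and P = 57x1 + 27x2:
  (0, 0) → P = 0
  (0, 55/2) → P = 1485/2
  (35, 0) → P = 1995
  (31, 12) → P = 2091

The optimum lies where 6x1 + 2x2 = 210 and 2x1 + 4x2 = 110.
Solving simultaneously gives x1 = 31, x2 = 12.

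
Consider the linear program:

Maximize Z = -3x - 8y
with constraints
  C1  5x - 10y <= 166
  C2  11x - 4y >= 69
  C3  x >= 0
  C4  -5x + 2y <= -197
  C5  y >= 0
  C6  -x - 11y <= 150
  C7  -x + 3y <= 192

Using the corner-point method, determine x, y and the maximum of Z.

Extreme points and Z = -3x - 8y:
  (819/20, 31/8) → Z = -3077/20
  (2418/5, 1126/5) → Z = -16262/5
  (75, 89) → Z = -937

x = 819/20, y = 31/8, maximum Z = -3077/20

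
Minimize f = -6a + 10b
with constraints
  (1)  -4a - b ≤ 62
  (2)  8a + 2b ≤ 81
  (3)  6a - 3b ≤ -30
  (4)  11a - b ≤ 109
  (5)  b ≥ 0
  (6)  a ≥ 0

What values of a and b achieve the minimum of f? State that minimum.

a = 0, b = 10, minimum f = 100

Corner points and f = -6a + 10b:
  (61/12, 121/6) → f = 1027/6
  (0, 81/2) → f = 405
  (0, 10) → f = 100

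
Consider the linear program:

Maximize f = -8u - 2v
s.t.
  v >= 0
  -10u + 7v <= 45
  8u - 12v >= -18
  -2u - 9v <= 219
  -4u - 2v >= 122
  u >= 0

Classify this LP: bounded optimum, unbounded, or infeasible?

infeasible

The boundaries v = 0 and u = 0 meet at (0, 0), but that point violates -4u - 2v ≥ 122. Every candidate vertex is excluded by some other constraint, so the feasible region is empty.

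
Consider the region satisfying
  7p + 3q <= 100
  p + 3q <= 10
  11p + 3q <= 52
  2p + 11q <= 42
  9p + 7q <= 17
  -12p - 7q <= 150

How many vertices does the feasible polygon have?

Pairwise boundary intersections that survive every other constraint:
  (-16/5, 22/5)
  (-19/20, 73/20)
  (313/50, -281/50)
  (814/41, -2274/41)
  (-972/59, 402/59)

5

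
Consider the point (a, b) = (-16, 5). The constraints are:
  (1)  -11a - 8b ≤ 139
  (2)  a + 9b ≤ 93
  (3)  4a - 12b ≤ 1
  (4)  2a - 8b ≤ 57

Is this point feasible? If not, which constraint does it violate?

feasible

(1): 136 ≤ 139 ✓
(2): 29 ≤ 93 ✓
(3): -124 ≤ 1 ✓
(4): -72 ≤ 57 ✓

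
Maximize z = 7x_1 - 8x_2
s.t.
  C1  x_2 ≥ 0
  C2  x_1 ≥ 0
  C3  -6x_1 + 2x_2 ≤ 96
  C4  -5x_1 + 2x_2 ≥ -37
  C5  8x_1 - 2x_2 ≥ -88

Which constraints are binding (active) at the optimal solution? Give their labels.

C1 and C4

Extreme points and z = 7x_1 - 8x_2:
  (0, 0) → z = 0
  (37/5, 0) → z = 259/5
  (0, 44) → z = -352
  (4, 60) → z = -452
The feasible region is unbounded (it extends along (1, 3), (2, 5)), but z strictly decreases along every unbounded feasible direction, so there is no improving ray and the maximum is attained at a vertex.

The maximum is at (37/5, 0). Substituting into each constraint, equality holds for C1 and C4; the remaining constraints have slack.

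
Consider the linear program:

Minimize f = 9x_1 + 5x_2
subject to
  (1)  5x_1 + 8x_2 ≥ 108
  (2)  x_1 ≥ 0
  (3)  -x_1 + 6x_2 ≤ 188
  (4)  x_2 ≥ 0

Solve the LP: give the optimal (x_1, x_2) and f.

The feasible region is unbounded (it extends along (6, 1), (1, 0)), but f strictly increases along every unbounded feasible direction, so there is no improving ray and the minimum is attained at a vertex.

The optimum lies where 5x_1 + 8x_2 = 108 and x_1 = 0.
Solving simultaneously gives x_1 = 0, x_2 = 27/2.

x_1 = 0, x_2 = 27/2, minimum f = 135/2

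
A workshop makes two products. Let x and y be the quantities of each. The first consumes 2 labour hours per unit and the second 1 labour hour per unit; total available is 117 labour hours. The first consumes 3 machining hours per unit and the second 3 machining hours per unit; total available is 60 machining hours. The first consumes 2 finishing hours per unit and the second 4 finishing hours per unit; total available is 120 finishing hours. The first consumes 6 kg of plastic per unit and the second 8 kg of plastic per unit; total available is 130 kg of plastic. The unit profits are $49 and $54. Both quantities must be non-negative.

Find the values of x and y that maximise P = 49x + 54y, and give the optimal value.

x = 15, y = 5, maximum P = 1005

Vertices and P = 49x + 54y:
  (0, 0) → P = 0
  (0, 65/4) → P = 1755/2
  (20, 0) → P = 980
  (15, 5) → P = 1005

At the optimal vertex, 3x + 3y = 60 and 6x + 8y = 130.
Solving simultaneously gives x = 15, y = 5.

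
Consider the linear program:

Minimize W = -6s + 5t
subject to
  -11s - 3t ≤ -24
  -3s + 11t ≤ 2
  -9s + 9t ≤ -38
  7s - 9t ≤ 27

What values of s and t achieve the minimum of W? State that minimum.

The optimum lies where -3s + 11t = 2 and 7s - 9t = 27.
Solving simultaneously gives s = 63/10, t = 19/10.

s = 63/10, t = 19/10, minimum W = -283/10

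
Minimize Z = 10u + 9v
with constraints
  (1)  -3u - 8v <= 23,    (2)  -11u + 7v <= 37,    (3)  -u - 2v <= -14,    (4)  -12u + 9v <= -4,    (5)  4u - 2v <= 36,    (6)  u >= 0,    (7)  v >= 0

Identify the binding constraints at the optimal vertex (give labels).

Vertices and Z = 10u + 9v:
  (134/33, 164/33) → Z = 256/3
  (10, 2) → Z = 118
  (79/3, 104/3) → Z = 1726/3

The minimum is at (134/33, 164/33). Substituting into each constraint, equality holds for (3) and (4); the remaining constraints have slack.

(3) and (4)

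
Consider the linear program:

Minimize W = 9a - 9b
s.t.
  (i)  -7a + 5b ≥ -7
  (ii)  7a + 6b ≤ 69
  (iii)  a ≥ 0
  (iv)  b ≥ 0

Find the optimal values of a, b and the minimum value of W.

a = 0, b = 23/2, minimum W = -207/2

Feasible corners and W = 9a - 9b:
  (387/77, 62/11) → W = -423/77
  (1, 0) → W = 9
  (0, 23/2) → W = -207/2
  (0, 0) → W = 0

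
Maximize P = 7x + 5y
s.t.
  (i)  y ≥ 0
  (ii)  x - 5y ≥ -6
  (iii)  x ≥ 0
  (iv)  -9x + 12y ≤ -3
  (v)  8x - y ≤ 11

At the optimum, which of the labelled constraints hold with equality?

(iv) and (v)

Corner points and P = 7x + 5y:
  (1/3, 0) → P = 7/3
  (11/8, 0) → P = 77/8
  (43/29, 25/29) → P = 426/29

The maximum is at (43/29, 25/29). Substituting into each constraint, equality holds for (iv) and (v); the remaining constraints have slack.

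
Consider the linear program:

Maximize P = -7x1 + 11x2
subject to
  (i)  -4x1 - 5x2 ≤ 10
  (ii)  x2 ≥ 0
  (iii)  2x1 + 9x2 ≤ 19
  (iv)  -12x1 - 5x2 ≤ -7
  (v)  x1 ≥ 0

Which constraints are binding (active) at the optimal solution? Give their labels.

Vertices and P = -7x1 + 11x2:
  (19/2, 0) → P = -133/2
  (7/12, 0) → P = -49/12
  (0, 19/9) → P = 209/9
  (0, 7/5) → P = 77/5

The maximum is at (0, 19/9). Substituting into each constraint, equality holds for (iii) and (v); the remaining constraints have slack.

(iii) and (v)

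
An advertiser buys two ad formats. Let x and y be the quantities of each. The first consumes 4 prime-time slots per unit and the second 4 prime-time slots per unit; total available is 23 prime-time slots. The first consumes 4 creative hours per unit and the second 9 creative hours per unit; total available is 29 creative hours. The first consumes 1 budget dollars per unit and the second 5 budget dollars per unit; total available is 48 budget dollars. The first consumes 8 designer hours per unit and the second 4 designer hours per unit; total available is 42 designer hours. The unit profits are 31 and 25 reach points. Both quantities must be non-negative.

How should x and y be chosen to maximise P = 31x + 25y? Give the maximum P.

x = 19/4, y = 1, maximum P = 689/4

Feasible corners and P = 31x + 25y:
  (0, 0) → P = 0
  (0, 29/9) → P = 725/9
  (21/4, 0) → P = 651/4
  (91/20, 6/5) → P = 3421/20
  (19/4, 1) → P = 689/4

The optimum lies where 4x + 4y = 23 and 8x + 4y = 42.
Solving simultaneously gives x = 19/4, y = 1.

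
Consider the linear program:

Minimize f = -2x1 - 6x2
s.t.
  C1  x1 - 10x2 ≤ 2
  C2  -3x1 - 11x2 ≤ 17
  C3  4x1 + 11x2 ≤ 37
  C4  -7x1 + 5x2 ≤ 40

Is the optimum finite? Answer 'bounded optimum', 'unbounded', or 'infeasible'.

Vertices and f = -2x1 - 6x2:
  (-148/41, -23/41) → f = 434/41
  (392/51, 29/51) → f = -958/51
  (-525/92, 1/92) → f = 261/23
  (-255/97, 419/97) → f = -2004/97
The feasible region has finitely many vertices and no improving ray; the minimum is -2004/97 at (-255/97, 419/97).

bounded optimum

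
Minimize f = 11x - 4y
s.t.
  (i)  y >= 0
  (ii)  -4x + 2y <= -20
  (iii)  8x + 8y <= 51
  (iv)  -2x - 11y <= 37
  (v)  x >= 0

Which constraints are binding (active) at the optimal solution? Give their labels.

Feasible corners and f = 11x - 4y:
  (5, 0) → f = 55
  (51/8, 0) → f = 561/8
  (131/24, 11/12) → f = 451/8

The minimum is at (5, 0). Substituting into each constraint, equality holds for (i) and (ii); the remaining constraints have slack.

(i) and (ii)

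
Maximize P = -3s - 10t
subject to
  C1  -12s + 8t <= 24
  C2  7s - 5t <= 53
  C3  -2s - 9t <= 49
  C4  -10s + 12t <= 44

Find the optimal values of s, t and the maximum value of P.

s = -152/31, t = -135/31, maximum P = 1806/31

Extreme points and P = -3s - 10t:
  (-152/31, -135/31) → P = 1806/31
  (1, 9/2) → P = -48
  (232/73, -449/73) → P = 3794/73
  (428/17, 419/17) → P = -322

The binding constraints are -12s + 8t = 24 and -2s - 9t = 49.
Solving simultaneously gives s = -152/31, t = -135/31.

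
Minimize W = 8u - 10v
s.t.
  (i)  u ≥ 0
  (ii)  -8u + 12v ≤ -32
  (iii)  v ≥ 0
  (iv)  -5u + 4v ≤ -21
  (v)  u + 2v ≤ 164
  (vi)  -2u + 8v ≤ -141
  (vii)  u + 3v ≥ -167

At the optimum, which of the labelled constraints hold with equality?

Vertices and W = 8u - 10v:
  (164, 0) → W = 1312
  (141/2, 0) → W = 564
  (797/6, 187/12) → W = 5441/6

The minimum is at (141/2, 0). Substituting into each constraint, equality holds for (iii) and (vi); the remaining constraints have slack.

(iii) and (vi)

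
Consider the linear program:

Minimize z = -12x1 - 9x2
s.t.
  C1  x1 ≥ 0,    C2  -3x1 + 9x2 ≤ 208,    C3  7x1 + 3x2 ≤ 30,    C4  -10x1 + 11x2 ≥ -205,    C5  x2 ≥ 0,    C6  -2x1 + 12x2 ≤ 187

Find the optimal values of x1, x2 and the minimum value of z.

x1 = 0, x2 = 10, minimum z = -90

Feasible corners and z = -12x1 - 9x2:
  (0, 10) → z = -90
  (0, 0) → z = 0
  (30/7, 0) → z = -360/7

At the optimal vertex, x1 = 0 and 7x1 + 3x2 = 30.
Solving simultaneously gives x1 = 0, x2 = 10.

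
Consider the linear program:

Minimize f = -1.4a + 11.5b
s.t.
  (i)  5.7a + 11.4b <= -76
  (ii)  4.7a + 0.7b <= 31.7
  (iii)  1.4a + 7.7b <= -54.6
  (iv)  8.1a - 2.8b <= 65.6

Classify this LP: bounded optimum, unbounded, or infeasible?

From the feasible point (4/3, -22/3), moving in the direction (-2.8, -8.1) keeps every constraint satisfied while f decreases without bound.

unbounded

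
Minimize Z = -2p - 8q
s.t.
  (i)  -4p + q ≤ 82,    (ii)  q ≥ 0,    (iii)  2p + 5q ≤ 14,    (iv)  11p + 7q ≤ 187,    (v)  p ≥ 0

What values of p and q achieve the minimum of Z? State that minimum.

The optimum lies where 2p + 5q = 14 and p = 0.
Solving simultaneously gives p = 0, q = 14/5.

p = 0, q = 14/5, minimum Z = -112/5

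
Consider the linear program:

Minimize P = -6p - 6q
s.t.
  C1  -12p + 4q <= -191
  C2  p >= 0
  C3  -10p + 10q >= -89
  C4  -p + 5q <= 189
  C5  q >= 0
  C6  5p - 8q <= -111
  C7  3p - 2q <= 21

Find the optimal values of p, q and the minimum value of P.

Corner points and P = -6p - 6q:
  (1711/56, 2459/56) → P = -6255/14
  (493/19, 2287/76) → P = -12777/38
  (483/13, 588/13) → P = -6426/13
  (195/7, 219/7) → P = -2484/7

The optimum lies where -p + 5q = 189 and 3p - 2q = 21.
Solving simultaneously gives p = 483/13, q = 588/13.

p = 483/13, q = 588/13, minimum P = -6426/13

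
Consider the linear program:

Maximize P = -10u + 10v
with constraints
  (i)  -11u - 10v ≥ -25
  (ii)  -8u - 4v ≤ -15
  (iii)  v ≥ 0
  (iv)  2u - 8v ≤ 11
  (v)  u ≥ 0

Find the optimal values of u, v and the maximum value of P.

Feasible corners and P = -10u + 10v:
  (25/18, 35/36) → P = -25/6
  (25/11, 0) → P = -250/11
  (15/8, 0) → P = -75/4

At the optimal vertex, -11u - 10v = -25 and -8u - 4v = -15.
Solving simultaneously gives u = 25/18, v = 35/36.

u = 25/18, v = 35/36, maximum P = -25/6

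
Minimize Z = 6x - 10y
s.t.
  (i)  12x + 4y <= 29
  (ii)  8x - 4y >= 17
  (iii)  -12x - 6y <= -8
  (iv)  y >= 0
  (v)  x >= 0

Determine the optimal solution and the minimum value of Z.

Feasible corners and Z = 6x - 10y:
  (23/10, 7/20) → Z = 103/10
  (29/12, 0) → Z = 29/2
  (17/8, 0) → Z = 51/4

The binding constraints are 12x + 4y = 29 and 8x - 4y = 17.
Solving simultaneously gives x = 23/10, y = 7/20.

x = 23/10, y = 7/20, minimum Z = 103/10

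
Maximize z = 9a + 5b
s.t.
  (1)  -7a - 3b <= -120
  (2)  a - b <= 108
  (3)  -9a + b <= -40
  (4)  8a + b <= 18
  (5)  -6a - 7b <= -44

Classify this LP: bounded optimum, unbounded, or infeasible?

The boundaries -7a - 3b = -120 and -9a + b = -40 meet at (120/17, 400/17), but that point violates 8a + b ≤ 18. Every candidate vertex is excluded by some other constraint, so the feasible region is empty.

infeasible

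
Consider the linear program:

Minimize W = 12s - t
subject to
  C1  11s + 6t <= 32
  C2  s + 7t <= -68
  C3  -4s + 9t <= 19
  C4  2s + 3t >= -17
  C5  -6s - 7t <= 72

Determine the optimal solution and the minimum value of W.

Corner points and W = 12s - t:
  (632/71, -780/71) → W = 8364/71
  (66/7, -251/21) → W = 2627/21
  (85/11, -119/11) → W = 1139/11

s = 85/11, t = -119/11, minimum W = 1139/11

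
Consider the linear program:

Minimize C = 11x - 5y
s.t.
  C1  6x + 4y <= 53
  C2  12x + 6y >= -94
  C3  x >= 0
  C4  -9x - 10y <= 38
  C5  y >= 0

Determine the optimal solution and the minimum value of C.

x = 0, y = 53/4, minimum C = -265/4

Feasible corners and C = 11x - 5y:
  (0, 53/4) → C = -265/4
  (53/6, 0) → C = 583/6
  (0, 0) → C = 0

At the optimal vertex, 6x + 4y = 53 and x = 0.
Solving simultaneously gives x = 0, y = 53/4.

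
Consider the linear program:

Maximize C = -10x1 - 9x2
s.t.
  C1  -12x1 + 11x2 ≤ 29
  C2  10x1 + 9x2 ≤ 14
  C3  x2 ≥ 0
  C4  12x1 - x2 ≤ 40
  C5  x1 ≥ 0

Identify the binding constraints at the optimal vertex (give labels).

C3 and C5

Corner points and C = -10x1 - 9x2:
  (7/5, 0) → C = -14
  (0, 14/9) → C = -14
  (0, 0) → C = 0

The maximum is at (0, 0). Substituting into each constraint, equality holds for C3 and C5; the remaining constraints have slack.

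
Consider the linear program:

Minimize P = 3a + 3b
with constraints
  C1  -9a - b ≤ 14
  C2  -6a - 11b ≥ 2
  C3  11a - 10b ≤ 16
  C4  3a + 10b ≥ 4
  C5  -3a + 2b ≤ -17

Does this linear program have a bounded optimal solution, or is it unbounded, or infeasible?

The boundaries 11a - 10b = 16 and -3a + 2b = -17 meet at (69/4, 139/8), but that point violates -6a - 11b ≥ 2. Every candidate vertex is excluded by some other constraint, so the feasible region is empty.

infeasible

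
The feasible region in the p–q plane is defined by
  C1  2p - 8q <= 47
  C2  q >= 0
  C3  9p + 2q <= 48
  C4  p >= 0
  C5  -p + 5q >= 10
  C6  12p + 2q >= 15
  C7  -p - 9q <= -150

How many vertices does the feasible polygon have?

3

The feasible vertices (each the meet of two boundaries and inside every other half-plane) are:
  (0, 24)
  (132/79, 1302/79)
  (0, 50/3)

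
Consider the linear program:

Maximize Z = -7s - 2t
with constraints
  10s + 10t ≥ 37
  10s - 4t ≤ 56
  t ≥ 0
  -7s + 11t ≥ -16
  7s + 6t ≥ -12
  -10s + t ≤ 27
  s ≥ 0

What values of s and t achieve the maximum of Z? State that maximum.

s = 0, t = 37/10, maximum Z = -37/5

Vertices and Z = -7s - 2t:
  (63/20, 11/20) → Z = -463/20
  (0, 37/10) → Z = -37/5
  (276/41, 116/41) → Z = -2164/41
  (0, 27) → Z = -54
The feasible region is unbounded (it extends along (2, 5), (1, 10)), but Z strictly decreases along every unbounded feasible direction, so there is no improving ray and the maximum is attained at a vertex.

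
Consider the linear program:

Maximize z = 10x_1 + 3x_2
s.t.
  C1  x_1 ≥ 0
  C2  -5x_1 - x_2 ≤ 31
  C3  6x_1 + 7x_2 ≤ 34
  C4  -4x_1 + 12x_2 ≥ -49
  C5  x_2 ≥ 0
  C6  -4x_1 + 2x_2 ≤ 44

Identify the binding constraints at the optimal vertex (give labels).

C3 and C5

Extreme points and z = 10x_1 + 3x_2:
  (0, 34/7) → z = 102/7
  (0, 0) → z = 0
  (17/3, 0) → z = 170/3

The maximum is at (17/3, 0). Substituting into each constraint, equality holds for C3 and C5; the remaining constraints have slack.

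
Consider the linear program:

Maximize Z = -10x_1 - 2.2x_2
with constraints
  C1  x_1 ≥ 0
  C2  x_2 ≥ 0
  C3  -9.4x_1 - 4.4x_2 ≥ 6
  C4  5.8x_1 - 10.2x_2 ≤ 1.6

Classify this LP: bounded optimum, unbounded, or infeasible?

infeasible

The boundaries x_1 = 0 and x_2 = 0 meet at (0, 0), but that point violates -9.4x_1 - 4.4x_2 ≥ 6. Every candidate vertex is excluded by some other constraint, so the feasible region is empty.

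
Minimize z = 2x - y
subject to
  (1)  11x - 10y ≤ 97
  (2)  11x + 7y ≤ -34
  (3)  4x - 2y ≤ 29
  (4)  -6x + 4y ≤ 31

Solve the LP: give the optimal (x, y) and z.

x = -349/8, y = -923/16, minimum z = -473/16

Extreme points and z = 2x - y:
  (339/187, -131/17) → z = 2119/187
  (-349/8, -923/16) → z = -473/16
  (-353/86, 137/86) → z = -843/86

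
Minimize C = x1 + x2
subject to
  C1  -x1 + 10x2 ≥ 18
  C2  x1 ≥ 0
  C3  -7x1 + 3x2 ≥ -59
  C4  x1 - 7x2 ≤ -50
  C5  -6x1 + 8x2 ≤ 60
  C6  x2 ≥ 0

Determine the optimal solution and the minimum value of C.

x1 = 0, x2 = 50/7, minimum C = 50/7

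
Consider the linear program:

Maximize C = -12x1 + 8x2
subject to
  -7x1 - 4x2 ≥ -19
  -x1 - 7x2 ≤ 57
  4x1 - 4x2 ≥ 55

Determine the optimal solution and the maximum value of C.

Extreme points and C = -12x1 + 8x2:
  (361/45, -418/45) → C = -7676/45
  (74/11, -309/44) → C = -1506/11
  (157/32, -283/32) → C = -1037/8

The optimum lies where -x1 - 7x2 = 57 and 4x1 - 4x2 = 55.
Solving simultaneously gives x1 = 157/32, x2 = -283/32.

x1 = 157/32, x2 = -283/32, maximum C = -1037/8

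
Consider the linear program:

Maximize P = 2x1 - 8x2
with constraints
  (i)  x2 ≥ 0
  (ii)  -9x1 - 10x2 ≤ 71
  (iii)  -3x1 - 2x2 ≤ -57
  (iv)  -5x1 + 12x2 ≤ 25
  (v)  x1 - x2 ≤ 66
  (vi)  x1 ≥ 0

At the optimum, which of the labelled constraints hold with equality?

(i) and (v)

Feasible corners and P = 2x1 - 8x2:
  (19, 0) → P = 38
  (66, 0) → P = 132
  (317/23, 180/23) → P = -806/23
  (817/7, 355/7) → P = -1206/7

The maximum is at (66, 0). Substituting into each constraint, equality holds for (i) and (v); the remaining constraints have slack.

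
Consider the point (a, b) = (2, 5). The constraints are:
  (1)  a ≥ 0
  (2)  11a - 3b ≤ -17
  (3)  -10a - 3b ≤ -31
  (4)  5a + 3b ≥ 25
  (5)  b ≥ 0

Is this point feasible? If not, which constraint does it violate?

Constraint (2): 11a - 3b = 7, which is not ≤ -17. All other constraints are satisfied.

not feasible — violates (2)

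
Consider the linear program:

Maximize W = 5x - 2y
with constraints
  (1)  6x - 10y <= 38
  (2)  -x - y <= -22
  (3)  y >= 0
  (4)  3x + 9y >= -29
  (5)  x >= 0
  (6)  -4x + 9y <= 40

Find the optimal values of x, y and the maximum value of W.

x = 53, y = 28, maximum W = 209

Feasible corners and W = 5x - 2y:
  (129/8, 47/8) → W = 551/8
  (53, 28) → W = 209
  (158/13, 128/13) → W = 534/13

The optimum lies where 6x - 10y = 38 and -4x + 9y = 40.
Solving simultaneously gives x = 53, y = 28.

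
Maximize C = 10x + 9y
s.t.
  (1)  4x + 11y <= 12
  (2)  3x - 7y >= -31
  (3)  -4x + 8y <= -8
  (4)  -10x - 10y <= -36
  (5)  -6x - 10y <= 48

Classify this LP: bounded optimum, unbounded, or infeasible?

unbounded

From the feasible point (138/35, -12/35), moving in the direction (10, -6) keeps every constraint satisfied while C increases without bound.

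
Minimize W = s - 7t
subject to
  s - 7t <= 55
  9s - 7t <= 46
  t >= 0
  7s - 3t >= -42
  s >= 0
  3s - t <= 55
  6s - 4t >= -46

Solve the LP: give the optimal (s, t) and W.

Corner points and W = s - 7t:
  (46/9, 0) → W = 46/9
  (113/4, 119/4) → W = -180
  (0, 0) → W = 0
  (0, 23/2) → W = -161/2
  (133/3, 78) → W = -1505/3

s = 133/3, t = 78, minimum W = -1505/3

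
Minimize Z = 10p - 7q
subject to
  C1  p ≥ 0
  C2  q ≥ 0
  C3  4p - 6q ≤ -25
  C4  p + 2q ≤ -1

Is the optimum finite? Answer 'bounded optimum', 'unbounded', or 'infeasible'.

The boundaries p = 0 and 4p - 6q = -25 meet at (0, 25/6), but that point violates p + 2q ≤ -1. Every candidate vertex is excluded by some other constraint, so the feasible region is empty.

infeasible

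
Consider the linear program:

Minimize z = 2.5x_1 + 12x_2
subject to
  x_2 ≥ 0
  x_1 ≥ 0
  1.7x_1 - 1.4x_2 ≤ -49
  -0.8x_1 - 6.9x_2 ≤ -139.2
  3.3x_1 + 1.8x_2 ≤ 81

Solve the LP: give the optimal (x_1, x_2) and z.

Vertices and z = 2.5x_1 + 12x_2:
  (0, 35) → z = 420
  (0, 45) → z = 540
  (105/32, 2495/64) → z = 30465/64

The binding constraints are x_1 = 0 and 1.7x_1 - 1.4x_2 = -49.
Solving simultaneously gives x_1 = 0, x_2 = 35.

x_1 = 0, x_2 = 35, minimum z = 420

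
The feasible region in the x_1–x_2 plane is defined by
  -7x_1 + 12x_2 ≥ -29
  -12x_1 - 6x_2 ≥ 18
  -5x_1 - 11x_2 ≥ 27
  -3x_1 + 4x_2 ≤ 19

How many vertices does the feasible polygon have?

4

Intersecting each pair of boundary lines and keeping only the points that satisfy every inequality leaves:
  (-7/31, -79/31)
  (-43, -55/2)
  (-6/17, -39/17)
  (-317/53, 14/53)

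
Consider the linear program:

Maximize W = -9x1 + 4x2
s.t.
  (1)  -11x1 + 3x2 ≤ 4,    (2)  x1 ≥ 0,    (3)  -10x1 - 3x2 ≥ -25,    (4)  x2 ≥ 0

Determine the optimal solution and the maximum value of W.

Feasible corners and W = -9x1 + 4x2:
  (0, 4/3) → W = 16/3
  (1, 5) → W = 11
  (0, 0) → W = 0
  (5/2, 0) → W = -45/2

The optimum lies where -11x1 + 3x2 = 4 and -10x1 - 3x2 = -25.
Solving simultaneously gives x1 = 1, x2 = 5.

x1 = 1, x2 = 5, maximum W = 11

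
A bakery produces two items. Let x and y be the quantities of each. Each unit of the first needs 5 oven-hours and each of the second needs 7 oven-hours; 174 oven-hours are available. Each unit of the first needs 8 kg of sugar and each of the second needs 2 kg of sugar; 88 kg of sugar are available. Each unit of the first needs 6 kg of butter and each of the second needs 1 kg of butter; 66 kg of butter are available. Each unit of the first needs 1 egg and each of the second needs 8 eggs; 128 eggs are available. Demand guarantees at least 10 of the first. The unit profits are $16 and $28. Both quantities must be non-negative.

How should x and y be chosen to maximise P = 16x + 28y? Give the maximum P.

Extreme points and P = 16x + 28y:
  (11, 0) → P = 176
  (10, 0) → P = 160
  (10, 4) → P = 272

The optimum lies where 8x + 2y = 88 and x = 10.
Solving simultaneously gives x = 10, y = 4.

x = 10, y = 4, maximum P = 272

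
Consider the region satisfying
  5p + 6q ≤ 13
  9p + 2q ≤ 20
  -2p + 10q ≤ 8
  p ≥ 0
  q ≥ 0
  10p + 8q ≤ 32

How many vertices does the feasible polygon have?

Intersecting each pair of boundary lines and keeping only the points that satisfy every inequality leaves:
  (47/22, 17/44)
  (41/31, 33/31)
  (20/9, 0)
  (0, 4/5)
  (0, 0)

5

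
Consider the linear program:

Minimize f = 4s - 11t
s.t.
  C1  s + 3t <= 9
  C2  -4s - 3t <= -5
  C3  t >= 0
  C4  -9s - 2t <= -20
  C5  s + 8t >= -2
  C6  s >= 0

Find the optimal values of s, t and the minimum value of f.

s = 42/25, t = 61/25, minimum f = -503/25

Corner points and f = 4s - 11t:
  (9, 0) → f = 36
  (42/25, 61/25) → f = -503/25
  (20/9, 0) → f = 80/9

The binding constraints are s + 3t = 9 and -9s - 2t = -20.
Solving simultaneously gives s = 42/25, t = 61/25.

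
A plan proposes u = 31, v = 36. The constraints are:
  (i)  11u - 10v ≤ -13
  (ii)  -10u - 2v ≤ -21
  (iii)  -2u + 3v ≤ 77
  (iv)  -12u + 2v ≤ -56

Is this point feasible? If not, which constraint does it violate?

feasible

(i): -19 ≤ -13 ✓
(ii): -382 ≤ -21 ✓
(iii): 46 ≤ 77 ✓
(iv): -300 ≤ -56 ✓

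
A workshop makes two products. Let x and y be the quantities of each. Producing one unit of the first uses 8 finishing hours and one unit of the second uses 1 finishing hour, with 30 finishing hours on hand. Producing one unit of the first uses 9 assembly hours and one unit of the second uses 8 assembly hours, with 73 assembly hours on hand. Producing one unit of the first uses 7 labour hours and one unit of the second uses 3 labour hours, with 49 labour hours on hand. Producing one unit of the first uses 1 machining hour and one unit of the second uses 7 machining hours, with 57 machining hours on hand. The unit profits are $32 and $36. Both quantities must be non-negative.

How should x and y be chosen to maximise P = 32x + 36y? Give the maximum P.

Extreme points and P = 32x + 36y:
  (0, 0) → P = 0
  (0, 57/7) → P = 2052/7
  (15/4, 0) → P = 120
  (167/55, 314/55) → P = 16648/55
  (1, 8) → P = 320

x = 1, y = 8, maximum P = 320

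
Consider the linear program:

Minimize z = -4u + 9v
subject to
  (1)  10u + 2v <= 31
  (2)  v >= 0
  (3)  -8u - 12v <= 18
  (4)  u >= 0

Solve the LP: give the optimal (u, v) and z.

u = 31/10, v = 0, minimum z = -62/5

Vertices and z = -4u + 9v:
  (31/10, 0) → z = -62/5
  (0, 31/2) → z = 279/2
  (0, 0) → z = 0

At the optimal vertex, 10u + 2v = 31 and v = 0.
Solving simultaneously gives u = 31/10, v = 0.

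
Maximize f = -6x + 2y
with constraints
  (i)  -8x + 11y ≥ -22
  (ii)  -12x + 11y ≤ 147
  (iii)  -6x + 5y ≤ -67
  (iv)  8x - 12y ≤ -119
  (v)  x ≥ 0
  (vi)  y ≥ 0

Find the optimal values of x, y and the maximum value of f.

x = 1399/32, y = 625/16, maximum f = -2947/16

Extreme points and f = -6x + 2y:
  (1573/8, 141) → f = -3591/4
  (736/3, 281) → f = -910
  (1399/32, 625/16) → f = -2947/16
The feasible region is unbounded (it extends along (11, 12), (11, 8)), but f strictly decreases along every unbounded feasible direction, so there is no improving ray and the maximum is attained at a vertex.

The optimum lies where -6x + 5y = -67 and 8x - 12y = -119.
Solving simultaneously gives x = 1399/32, y = 625/16.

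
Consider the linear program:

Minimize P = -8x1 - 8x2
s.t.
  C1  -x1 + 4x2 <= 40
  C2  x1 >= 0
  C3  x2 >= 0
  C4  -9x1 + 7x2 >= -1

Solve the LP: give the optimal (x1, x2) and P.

x1 = 284/29, x2 = 361/29, minimum P = -5160/29

Vertices and P = -8x1 - 8x2:
  (0, 10) → P = -80
  (284/29, 361/29) → P = -5160/29
  (0, 0) → P = 0
  (1/9, 0) → P = -8/9

At the optimal vertex, -x1 + 4x2 = 40 and -9x1 + 7x2 = -1.
Solving simultaneously gives x1 = 284/29, x2 = 361/29.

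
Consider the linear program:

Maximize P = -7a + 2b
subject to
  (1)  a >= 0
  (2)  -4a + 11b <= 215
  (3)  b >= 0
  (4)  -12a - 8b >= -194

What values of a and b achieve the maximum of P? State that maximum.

Corner points and P = -7a + 2b:
  (0, 215/11) → P = 430/11
  (0, 0) → P = 0
  (207/82, 839/41) → P = 1907/82
  (97/6, 0) → P = -679/6

a = 0, b = 215/11, maximum P = 430/11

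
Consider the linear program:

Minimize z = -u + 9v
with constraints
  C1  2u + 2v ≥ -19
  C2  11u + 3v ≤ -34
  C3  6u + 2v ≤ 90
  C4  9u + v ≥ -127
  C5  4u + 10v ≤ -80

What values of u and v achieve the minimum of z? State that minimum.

Extreme points and z = -u + 9v:
  (-11/16, -141/16) → z = -629/8
  (-5/2, -7) → z = -121/2
  (-50/49, -372/49) → z = -3298/49

u = -11/16, v = -141/16, minimum z = -629/8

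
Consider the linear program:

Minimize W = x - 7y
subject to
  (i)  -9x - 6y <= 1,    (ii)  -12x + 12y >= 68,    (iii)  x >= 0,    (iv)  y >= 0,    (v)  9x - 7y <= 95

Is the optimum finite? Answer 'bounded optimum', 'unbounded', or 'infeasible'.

unbounded

From the feasible point (0, 17/3), moving in the direction (0, 1) keeps every constraint satisfied while W decreases without bound.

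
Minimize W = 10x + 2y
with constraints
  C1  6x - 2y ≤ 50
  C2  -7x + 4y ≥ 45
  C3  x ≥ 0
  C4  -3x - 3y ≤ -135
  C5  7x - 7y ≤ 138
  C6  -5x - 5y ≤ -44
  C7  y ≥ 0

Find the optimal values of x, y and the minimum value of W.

x = 0, y = 45, minimum W = 90

Vertices and W = 10x + 2y:
  (29, 62) → W = 414
  (135/11, 360/11) → W = 2070/11
  (0, 45) → W = 90
The feasible region is unbounded (it extends along (0, 1), (1, 3)), but W strictly increases along every unbounded feasible direction, so there is no improving ray and the minimum is attained at a vertex.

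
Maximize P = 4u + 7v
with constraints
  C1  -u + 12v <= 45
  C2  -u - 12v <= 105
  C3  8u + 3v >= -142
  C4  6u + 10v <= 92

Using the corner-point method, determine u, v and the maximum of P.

u = 327/41, v = 181/41, maximum P = 2575/41

Vertices and P = 4u + 7v:
  (-613/33, 218/99) → P = -530/9
  (327/41, 181/41) → P = 2575/41
  (-463/31, -698/93) → P = -10442/93
  (1077/31, -361/31) → P = 1781/31

At the optimal vertex, -u + 12v = 45 and 6u + 10v = 92.
Solving simultaneously gives u = 327/41, v = 181/41.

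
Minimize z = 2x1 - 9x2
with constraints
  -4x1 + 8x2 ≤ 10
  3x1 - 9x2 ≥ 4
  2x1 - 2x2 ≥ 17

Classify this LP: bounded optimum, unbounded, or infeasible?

unbounded

From the feasible point (145/12, 43/12), moving in the direction (9, 3) keeps every constraint satisfied while z decreases without bound.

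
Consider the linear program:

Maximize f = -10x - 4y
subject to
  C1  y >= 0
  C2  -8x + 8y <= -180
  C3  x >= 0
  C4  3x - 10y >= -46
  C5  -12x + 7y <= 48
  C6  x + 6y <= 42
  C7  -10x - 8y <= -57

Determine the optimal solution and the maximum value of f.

Corner points and f = -10x - 4y:
  (45/2, 0) → f = -225
  (42, 0) → f = -420
  (177/7, 39/14) → f = -264

x = 45/2, y = 0, maximum f = -225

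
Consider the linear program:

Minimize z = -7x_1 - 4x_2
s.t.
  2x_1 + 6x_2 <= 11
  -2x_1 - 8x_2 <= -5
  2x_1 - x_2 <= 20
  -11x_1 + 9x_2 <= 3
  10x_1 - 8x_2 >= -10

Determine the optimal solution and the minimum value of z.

x_1 = 131/14, x_2 = -9/7, minimum z = -845/14

Feasible corners and z = -7x_1 - 4x_2:
  (131/14, -9/7) → z = -845/14
  (27/28, 127/84) → z = -1075/84
  (55/6, -5/3) → z = -115/2
  (21/106, 61/106) → z = -391/106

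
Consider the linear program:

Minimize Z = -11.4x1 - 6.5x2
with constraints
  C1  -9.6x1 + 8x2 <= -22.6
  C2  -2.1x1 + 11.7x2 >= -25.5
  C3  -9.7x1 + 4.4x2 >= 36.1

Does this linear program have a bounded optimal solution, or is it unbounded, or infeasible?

The boundaries -9.6x1 + 8x2 = -22.6 and -2.1x1 + 11.7x2 = -25.5 meet at (1007/1592, -3289/1592), but that point violates -9.7x1 + 4.4x2 ≥ 36.1. Every candidate vertex is excluded by some other constraint, so the feasible region is empty.

infeasible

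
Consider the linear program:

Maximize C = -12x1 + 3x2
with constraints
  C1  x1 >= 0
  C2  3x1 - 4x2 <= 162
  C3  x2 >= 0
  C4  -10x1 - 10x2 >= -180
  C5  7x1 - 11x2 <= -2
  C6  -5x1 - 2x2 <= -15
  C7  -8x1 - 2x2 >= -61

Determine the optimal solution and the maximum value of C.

Corner points and C = -12x1 + 3x2:
  (0, 18) → C = 54
  (0, 15/2) → C = 45/2
  (25/6, 83/6) → C = -17/2
  (7/3, 5/3) → C = -23
  (667/102, 443/102) → C = -2225/34

x1 = 0, x2 = 18, maximum C = 54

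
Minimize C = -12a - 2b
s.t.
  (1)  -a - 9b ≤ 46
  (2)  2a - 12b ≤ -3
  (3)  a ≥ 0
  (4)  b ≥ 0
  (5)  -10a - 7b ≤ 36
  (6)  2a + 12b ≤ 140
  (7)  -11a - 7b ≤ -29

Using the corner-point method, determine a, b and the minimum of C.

Corner points and C = -12a - 2b:
  (137/4, 143/24) → C = -5075/12
  (327/146, 91/146) → C = -2053/73
  (0, 35/3) → C = -70/3
  (0, 29/7) → C = -58/7

At the optimal vertex, 2a - 12b = -3 and 2a + 12b = 140.
Solving simultaneously gives a = 137/4, b = 143/24.

a = 137/4, b = 143/24, minimum C = -5075/12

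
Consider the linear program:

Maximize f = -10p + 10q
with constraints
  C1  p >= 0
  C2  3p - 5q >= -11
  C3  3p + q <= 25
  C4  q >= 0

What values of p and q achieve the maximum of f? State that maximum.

Corner points and f = -10p + 10q:
  (0, 11/5) → f = 22
  (0, 0) → f = 0
  (19/3, 6) → f = -10/3
  (25/3, 0) → f = -250/3

p = 0, q = 11/5, maximum f = 22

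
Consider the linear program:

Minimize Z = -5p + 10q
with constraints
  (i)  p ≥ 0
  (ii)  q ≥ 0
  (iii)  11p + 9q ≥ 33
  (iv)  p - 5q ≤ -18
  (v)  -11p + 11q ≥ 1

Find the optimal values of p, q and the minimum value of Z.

p = 193/44, q = 197/44, minimum Z = 1005/44

Feasible corners and Z = -5p + 10q:
  (0, 11/3) → Z = 110/3
  (3/64, 231/64) → Z = 2295/64
  (193/44, 197/44) → Z = 1005/44
The feasible region is unbounded (it extends along (0, 1), (1, 1)), but Z strictly increases along every unbounded feasible direction, so there is no improving ray and the minimum is attained at a vertex.

At the optimal vertex, p - 5q = -18 and -11p + 11q = 1.
Solving simultaneously gives p = 193/44, q = 197/44.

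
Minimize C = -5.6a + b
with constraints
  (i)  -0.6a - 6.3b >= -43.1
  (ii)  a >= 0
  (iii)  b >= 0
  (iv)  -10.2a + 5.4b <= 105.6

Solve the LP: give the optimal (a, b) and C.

Vertices and C = -5.6a + b:
  (0, 431/63) → C = 431/63
  (431/6, 0) → C = -6034/15
  (0, 0) → C = 0

At the optimal vertex, -0.6a - 6.3b = -43.1 and b = 0.
Solving simultaneously gives a = 431/6, b = 0.

a = 431/6, b = 0, minimum C = -6034/15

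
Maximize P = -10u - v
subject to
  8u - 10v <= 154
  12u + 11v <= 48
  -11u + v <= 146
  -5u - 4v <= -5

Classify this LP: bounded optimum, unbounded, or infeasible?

bounded optimum

Extreme points and P = -10u - v:
  (1087/104, -183/26) → P = -5069/52
  (333/41, -365/41) → P = -2965/41
  (-82/7, 120/7) → P = 100
  (-579/49, 785/49) → P = 715/7
The feasible region has finitely many vertices and no improving ray; the maximum is 715/7 at (-579/49, 785/49).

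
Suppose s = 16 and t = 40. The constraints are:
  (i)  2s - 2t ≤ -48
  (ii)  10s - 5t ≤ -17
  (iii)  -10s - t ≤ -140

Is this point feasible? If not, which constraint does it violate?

(i): -48 ≤ -48 ✓
(ii): -40 ≤ -17 ✓
(iii): -200 ≤ -140 ✓

feasible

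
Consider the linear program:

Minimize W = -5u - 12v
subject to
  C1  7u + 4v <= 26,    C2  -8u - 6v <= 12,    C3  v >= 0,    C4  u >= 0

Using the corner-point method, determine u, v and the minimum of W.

u = 0, v = 13/2, minimum W = -78

Feasible corners and W = -5u - 12v:
  (26/7, 0) → W = -130/7
  (0, 13/2) → W = -78
  (0, 0) → W = 0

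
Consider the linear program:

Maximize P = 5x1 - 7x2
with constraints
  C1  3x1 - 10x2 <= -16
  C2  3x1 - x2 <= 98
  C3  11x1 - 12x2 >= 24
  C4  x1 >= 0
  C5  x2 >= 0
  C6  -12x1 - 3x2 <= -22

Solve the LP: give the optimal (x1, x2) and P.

x1 = 332/9, x2 = 38/3, maximum P = 862/9

Extreme points and P = 5x1 - 7x2:
  (332/9, 38/3) → P = 862/9
  (216/37, 124/37) → P = 212/37
  (1152/25, 1006/25) → P = -1282/25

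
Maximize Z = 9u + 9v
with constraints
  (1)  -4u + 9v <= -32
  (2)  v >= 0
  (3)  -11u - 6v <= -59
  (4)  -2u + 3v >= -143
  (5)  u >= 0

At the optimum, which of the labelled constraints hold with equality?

Corner points and Z = 9u + 9v:
  (8, 0) → Z = 72
  (397/2, 254/3) → Z = 5097/2
  (143/2, 0) → Z = 1287/2

The maximum is at (397/2, 254/3). Substituting into each constraint, equality holds for (1) and (4); the remaining constraints have slack.

(1) and (4)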